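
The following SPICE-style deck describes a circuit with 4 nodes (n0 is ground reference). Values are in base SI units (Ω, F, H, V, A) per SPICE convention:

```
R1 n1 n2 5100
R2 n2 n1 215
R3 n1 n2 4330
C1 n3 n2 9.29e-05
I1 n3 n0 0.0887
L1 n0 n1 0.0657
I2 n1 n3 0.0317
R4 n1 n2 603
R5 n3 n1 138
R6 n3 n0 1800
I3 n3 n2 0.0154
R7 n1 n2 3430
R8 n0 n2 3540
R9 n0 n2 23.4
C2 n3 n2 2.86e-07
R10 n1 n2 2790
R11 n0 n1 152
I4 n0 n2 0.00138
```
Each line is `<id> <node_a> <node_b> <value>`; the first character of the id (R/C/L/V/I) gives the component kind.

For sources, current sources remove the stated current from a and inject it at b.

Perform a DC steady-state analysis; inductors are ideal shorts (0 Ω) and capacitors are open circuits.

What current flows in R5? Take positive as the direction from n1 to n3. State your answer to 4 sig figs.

0.06724 A

Apply KCL at each of the 3 non-ground nodes and solve the resulting linear system.
Node n1: branches {R1, R2, R3, L1, I2, R4, R5, R7, R10, R11} → V_1 = 0.000
Node n2: branches {R1, R2, R3, C1, R4, I3, R7, R8, R9, C2, R10, I4} → V_2 = 0.3329
Node n3: branches {C1, I1, I2, R5, R6, I3, C2} → V_3 = -9.280
Source currents: i(L1)=0.09649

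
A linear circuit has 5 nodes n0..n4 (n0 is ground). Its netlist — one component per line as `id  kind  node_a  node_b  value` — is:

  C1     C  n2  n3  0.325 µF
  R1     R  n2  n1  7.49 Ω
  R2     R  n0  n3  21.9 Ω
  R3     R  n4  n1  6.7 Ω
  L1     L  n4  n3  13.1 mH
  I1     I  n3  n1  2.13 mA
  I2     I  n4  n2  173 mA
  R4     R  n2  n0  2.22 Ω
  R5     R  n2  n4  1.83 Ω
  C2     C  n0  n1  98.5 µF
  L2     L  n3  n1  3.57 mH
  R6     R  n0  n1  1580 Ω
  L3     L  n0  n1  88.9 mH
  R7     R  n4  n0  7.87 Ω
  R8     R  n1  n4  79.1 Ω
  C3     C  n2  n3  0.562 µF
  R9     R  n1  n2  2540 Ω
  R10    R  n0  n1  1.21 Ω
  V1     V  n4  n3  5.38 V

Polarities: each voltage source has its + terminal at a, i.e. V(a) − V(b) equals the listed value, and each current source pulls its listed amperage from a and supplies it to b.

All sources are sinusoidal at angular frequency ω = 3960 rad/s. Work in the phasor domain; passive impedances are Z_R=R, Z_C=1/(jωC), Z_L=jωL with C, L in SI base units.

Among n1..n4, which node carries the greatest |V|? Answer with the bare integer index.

MNA unknowns: 4 node voltages V₁..V_4 plus 1 source current (V1)
C1: Y=0.000+0.001287j on G[2,3]
R1: Y=0.1335+0.000j on G[2,1]
R2: Y=0.04566+0.000j on G[0,3]
R3: Y=0.1493+0.000j on G[4,1]
L1: Y=0.000-0.01928j on G[4,3]
I1: z[3]−=0.00213, z[1]+=0.00213
I2: z[4]−=0.173, z[2]+=0.173
R4: Y=0.4505+0.000j on G[2,0]
R5: Y=0.5464+0.000j on G[2,4]
C2: Y=0.000+0.3901j on G[0,1]
L2: Y=0.000-0.07074j on G[3,1]
R6: Y=0.0006329+0.000j on G[0,1]
L3: Y=0.000-0.002841j on G[0,1]
R7: Y=0.1271+0.000j on G[4,0]
R8: Y=0.01264+0.000j on G[1,4]
C3: Y=0.000+0.002226j on G[2,3]
R9: Y=0.0003937+0.000j on G[1,2]
R10: Y=0.8264+0.000j on G[0,1]
V1: row V4−V3=5.38, i_V1 at 4,3
solve → V1=0.1160+0.1815j, V2=0.3465-0.2393j, V3=-5.010-0.5052j, V4=0.3703-0.5052j
aux → i_V1=-0.2743+0.4244j

3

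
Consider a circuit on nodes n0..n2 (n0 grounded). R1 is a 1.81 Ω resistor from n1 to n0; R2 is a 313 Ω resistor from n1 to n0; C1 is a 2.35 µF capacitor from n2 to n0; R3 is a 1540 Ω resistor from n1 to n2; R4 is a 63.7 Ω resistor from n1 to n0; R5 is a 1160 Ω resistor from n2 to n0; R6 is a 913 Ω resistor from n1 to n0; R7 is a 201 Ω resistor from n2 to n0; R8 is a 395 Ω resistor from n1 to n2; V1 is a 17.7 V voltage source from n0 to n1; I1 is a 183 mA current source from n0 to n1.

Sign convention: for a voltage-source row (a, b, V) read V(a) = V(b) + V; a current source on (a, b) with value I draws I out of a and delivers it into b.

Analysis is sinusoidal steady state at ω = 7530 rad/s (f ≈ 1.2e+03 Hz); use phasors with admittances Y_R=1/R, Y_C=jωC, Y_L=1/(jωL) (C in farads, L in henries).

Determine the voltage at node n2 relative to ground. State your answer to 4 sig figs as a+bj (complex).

Apply KCL at each of the 2 non-ground nodes and solve the resulting linear system.
Node n1: branches {R1, R2, R3, R4, R6, R8, V1, I1} → V_1 = -17.70+0.000j
Node n2: branches {C1, R3, R5, R7, R8} → V_2 = -1.287+2.526j
Source currents: i(V1)=-10.37-0.008035j

-1.287+2.526j V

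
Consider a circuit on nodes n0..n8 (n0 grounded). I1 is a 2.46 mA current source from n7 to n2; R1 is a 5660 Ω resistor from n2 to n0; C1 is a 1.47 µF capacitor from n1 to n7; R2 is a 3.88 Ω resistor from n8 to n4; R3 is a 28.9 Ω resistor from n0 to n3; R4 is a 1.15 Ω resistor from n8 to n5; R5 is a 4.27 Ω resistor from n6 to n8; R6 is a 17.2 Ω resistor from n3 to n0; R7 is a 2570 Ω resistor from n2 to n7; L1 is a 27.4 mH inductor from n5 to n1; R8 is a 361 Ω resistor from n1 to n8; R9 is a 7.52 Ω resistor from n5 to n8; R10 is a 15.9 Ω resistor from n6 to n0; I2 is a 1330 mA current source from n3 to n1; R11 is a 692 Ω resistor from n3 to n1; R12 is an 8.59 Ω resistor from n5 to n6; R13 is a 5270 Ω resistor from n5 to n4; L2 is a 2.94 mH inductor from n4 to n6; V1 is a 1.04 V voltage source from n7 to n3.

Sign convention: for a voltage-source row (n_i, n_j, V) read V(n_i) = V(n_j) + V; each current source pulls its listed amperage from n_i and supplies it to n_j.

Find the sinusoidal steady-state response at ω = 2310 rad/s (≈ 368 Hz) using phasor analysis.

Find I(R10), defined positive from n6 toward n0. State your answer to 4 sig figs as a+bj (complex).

1.465-0.3850j A

Element admittances at ω=2310 rad/s:
  I1: injects 0.00246 A into n2 (from n7)
  Y(R1) = 0.0001767+0.000j S between n2,n0
  Y(C1) = 0.000+0.003396j S between n1,n7
  Y(R2) = 0.2577+0.000j S between n8,n4
  Y(R3) = 0.03460+0.000j S between n0,n3
  Y(R4) = 0.8696+0.000j S between n8,n5
  Y(R5) = 0.2342+0.000j S between n6,n8
  Y(R6) = 0.05814+0.000j S between n3,n0
  Y(R7) = 0.0003891+0.000j S between n2,n7
  Y(L1) = 0.000-0.01580j S between n5,n1
  Y(R8) = 0.002770+0.000j S between n1,n8
  Y(R9) = 0.1330+0.000j S between n5,n8
  Y(R10) = 0.06289+0.000j S between n6,n0
  I2: injects 1.33 A into n1 (from n3)
  Y(R11) = 0.001445+0.000j S between n3,n1
  Y(R12) = 0.1164+0.000j S between n5,n6
  Y(R13) = 0.0001898+0.000j S between n5,n4
  Y(L2) = 0.000-0.1472j S between n4,n6
  V1: constraint V(n7)−V(n3) = 1.04
Assemble and solve the 9×9 MNA system:
  V(n1)=66.73+79.12j  V(n2)=-5.796+2.852j  V(n3)=-15.79+4.146j  V(n4)=25.72-4.636j  V(n5)=27.44-6.582j  V(n6)=23.30-6.122j  V(n7)=-14.75+4.146j  V(n8)=26.57-6.017j
  i(V1)=-0.2536+0.2762j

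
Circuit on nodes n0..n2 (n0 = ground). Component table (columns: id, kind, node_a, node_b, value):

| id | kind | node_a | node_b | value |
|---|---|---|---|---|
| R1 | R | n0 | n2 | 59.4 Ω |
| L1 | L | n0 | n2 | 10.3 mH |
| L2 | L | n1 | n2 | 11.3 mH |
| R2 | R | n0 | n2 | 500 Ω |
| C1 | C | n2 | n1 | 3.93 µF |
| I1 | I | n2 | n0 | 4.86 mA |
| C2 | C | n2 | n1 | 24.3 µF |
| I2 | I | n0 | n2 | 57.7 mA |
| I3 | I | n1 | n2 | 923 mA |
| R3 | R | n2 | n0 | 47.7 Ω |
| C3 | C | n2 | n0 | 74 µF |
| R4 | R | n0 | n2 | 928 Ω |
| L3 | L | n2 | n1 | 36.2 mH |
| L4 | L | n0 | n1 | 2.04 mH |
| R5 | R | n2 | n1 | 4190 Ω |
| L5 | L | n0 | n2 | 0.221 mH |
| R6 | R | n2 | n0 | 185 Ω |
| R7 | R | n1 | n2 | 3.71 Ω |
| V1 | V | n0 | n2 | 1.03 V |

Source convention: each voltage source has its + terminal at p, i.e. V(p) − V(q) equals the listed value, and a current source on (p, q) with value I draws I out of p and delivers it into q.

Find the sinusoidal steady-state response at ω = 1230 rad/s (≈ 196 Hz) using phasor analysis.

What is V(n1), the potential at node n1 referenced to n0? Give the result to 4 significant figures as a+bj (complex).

Apply KCL at each of the 2 non-ground nodes and solve the resulting linear system.
Node n1: branches {L2, C1, C2, I3, L3, L4, R5, R7} → V_1 = -1.245-1.887j
Node n2: branches {R1, L1, L2, R2, C1, I1, C2, I2, I3, R3, C3, R4, L3, R5, L5, R6, R7, V1} → V_2 = -1.030+0.000j
Source currents: i(V1)=-0.8527+4.273j

-1.245-1.887j V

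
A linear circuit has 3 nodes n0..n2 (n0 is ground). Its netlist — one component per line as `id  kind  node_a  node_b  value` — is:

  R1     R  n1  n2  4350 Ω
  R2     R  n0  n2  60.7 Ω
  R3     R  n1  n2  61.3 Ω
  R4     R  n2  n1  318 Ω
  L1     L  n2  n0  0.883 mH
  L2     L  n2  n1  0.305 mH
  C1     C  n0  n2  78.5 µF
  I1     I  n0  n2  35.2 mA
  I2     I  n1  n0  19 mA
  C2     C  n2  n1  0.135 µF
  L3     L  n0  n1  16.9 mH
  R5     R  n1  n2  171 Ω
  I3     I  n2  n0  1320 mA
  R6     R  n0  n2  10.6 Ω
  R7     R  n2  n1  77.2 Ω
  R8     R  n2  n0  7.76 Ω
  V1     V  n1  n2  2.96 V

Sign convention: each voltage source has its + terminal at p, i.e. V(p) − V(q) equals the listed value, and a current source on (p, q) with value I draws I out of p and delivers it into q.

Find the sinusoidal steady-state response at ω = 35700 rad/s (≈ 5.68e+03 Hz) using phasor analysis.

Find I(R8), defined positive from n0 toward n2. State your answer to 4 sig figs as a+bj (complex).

0.004986-0.06024j A

Apply KCL at each of the 2 non-ground nodes and solve the resulting linear system.
Node n1: branches {R1, R3, R4, L2, I2, C2, L3, R5, R7, V1} → V_1 = 2.921+0.4675j
Node n2: branches {R1, R2, R3, R4, L1, L2, C1, I1, C2, R5, I3, R6, R7, R8, V1} → V_2 = -0.03869+0.4675j
Source currents: i(V1)=-0.1337+0.2624j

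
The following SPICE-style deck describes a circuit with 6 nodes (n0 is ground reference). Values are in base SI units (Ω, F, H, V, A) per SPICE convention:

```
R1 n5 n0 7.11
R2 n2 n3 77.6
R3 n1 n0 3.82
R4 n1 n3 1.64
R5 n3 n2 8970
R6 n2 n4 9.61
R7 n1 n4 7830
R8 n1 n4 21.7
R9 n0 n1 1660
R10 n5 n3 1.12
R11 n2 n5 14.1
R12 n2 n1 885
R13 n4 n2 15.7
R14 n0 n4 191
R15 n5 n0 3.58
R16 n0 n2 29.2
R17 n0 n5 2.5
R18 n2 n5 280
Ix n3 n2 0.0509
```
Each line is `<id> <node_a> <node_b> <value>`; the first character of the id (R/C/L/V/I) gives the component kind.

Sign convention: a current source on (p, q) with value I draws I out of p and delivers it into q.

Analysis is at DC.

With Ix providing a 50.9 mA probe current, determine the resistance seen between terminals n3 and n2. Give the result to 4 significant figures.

R_eq = 6.785 Ω

Element admittances at DC:
  Y(R1) = 0.1406 S between n5,n0
  Y(R2) = 0.01289 S between n2,n3
  Y(R3) = 0.2618 S between n1,n0
  Y(R4) = 0.6098 S between n1,n3
  Y(R5) = 0.0001115 S between n3,n2
  Y(R6) = 0.1041 S between n2,n4
  Y(R7) = 0.0001277 S between n1,n4
  Y(R8) = 0.04608 S between n1,n4
  Y(R9) = 0.0006024 S between n0,n1
  Y(R10) = 0.8929 S between n5,n3
  Y(R11) = 0.07092 S between n2,n5
  Y(R12) = 0.001130 S between n2,n1
  Y(R13) = 0.06369 S between n4,n2
  Y(R14) = 0.005236 S between n0,n4
  Y(R15) = 0.2793 S between n5,n0
  Y(R16) = 0.03425 S between n0,n2
  Y(R17) = 0.4000 S between n0,n5
  Y(R18) = 0.003571 S between n2,n5
  Ix: injects 0.0509 A into n2 (from n3)
Assemble and solve the 5×5 MNA system:
  V(n1)=-0.01657  V(n2)=0.3025  V(n3)=-0.04283  V(n4)=0.2280  V(n5)=-0.008788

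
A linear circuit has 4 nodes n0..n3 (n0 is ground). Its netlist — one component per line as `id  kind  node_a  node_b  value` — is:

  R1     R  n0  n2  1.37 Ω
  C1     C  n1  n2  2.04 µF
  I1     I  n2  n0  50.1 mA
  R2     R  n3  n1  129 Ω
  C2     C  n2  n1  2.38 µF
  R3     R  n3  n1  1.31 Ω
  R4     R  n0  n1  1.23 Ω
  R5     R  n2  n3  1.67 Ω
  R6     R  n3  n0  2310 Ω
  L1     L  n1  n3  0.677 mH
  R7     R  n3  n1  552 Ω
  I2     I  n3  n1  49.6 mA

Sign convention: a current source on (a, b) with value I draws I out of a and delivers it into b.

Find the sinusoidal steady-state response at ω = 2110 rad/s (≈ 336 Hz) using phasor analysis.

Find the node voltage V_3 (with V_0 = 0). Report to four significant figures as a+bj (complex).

-0.05112-0.02187j V

MNA unknowns: 3 node voltages V₁..V_3
R1: Y=0.7299+0.000j on G[0,2]
C1: Y=0.000+0.004304j on G[1,2]
I1: z[2]−=0.0501, z[0]+=0.0501
R2: Y=0.007752+0.000j on G[3,1]
C2: Y=0.000+0.005022j on G[2,1]
R3: Y=0.7634+0.000j on G[3,1]
R4: Y=0.8130+0.000j on G[0,1]
R5: Y=0.5988+0.000j on G[2,3]
R6: Y=0.0004329+0.000j on G[3,0]
L1: Y=0.000-0.7000j on G[1,3]
R7: Y=0.001812+0.000j on G[3,1]
I2: z[3]−=0.0496, z[1]+=0.0496
solve → V1=-0.006948+0.008521j, V2=-0.06087-0.009478j, V3=-0.05112-0.02187j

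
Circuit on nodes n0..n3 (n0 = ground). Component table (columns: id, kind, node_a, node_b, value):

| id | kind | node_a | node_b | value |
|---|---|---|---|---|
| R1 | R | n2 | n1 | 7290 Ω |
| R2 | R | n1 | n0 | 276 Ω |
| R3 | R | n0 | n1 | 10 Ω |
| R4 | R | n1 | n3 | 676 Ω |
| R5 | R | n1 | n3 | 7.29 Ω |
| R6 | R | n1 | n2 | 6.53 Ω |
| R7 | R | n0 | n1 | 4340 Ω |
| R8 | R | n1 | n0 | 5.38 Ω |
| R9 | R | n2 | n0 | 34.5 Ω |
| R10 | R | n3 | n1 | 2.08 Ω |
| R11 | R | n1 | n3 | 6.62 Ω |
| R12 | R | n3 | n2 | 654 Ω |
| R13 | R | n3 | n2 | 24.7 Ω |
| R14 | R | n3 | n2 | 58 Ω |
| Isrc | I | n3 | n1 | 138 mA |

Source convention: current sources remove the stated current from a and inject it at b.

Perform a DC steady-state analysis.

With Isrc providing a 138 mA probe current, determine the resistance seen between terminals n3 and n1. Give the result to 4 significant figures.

Apply KCL at each of the 3 non-ground nodes and solve the resulting linear system.
Node n1: branches {R1, R2, R3, R4, R5, R6, R7, R8, R10, R11, Isrc} → V_1 = 0.003820
Node n2: branches {R1, R6, R9, R12, R13, R14} → V_2 = -0.03818
Node n3: branches {R4, R5, R10, R11, R12, R13, R14, Isrc} → V_3 = -0.1655

R_eq = 1.227 Ω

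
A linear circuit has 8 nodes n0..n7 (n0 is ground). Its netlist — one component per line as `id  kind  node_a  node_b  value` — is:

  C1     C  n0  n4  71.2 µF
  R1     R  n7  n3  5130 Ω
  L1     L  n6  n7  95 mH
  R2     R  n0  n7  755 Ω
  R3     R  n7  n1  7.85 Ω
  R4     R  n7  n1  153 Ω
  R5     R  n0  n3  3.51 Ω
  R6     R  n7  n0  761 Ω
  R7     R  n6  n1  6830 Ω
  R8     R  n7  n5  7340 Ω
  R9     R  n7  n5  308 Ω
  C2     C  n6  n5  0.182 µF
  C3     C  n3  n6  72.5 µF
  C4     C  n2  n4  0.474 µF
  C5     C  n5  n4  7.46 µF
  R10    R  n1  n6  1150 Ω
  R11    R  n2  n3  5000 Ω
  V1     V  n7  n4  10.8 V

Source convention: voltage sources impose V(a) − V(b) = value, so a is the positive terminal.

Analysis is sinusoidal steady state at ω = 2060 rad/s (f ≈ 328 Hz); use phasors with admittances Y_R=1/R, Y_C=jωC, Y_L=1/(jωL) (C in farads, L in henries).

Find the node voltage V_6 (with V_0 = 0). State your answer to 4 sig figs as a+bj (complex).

Element admittances at ω=2060 rad/s:
  Y(C1) = 0.000+0.1467j S between n0,n4
  Y(R1) = 0.0001949+0.000j S between n7,n3
  Y(L1) = 0.000-0.005110j S between n6,n7
  Y(R2) = 0.001325+0.000j S between n0,n7
  Y(R3) = 0.1274+0.000j S between n7,n1
  Y(R4) = 0.006536+0.000j S between n7,n1
  Y(R5) = 0.2849+0.000j S between n0,n3
  Y(R6) = 0.001314+0.000j S between n7,n0
  Y(R7) = 0.0001464+0.000j S between n6,n1
  Y(R8) = 0.0001362+0.000j S between n7,n5
  Y(R9) = 0.003247+0.000j S between n7,n5
  Y(C2) = 0.000+0.0003749j S between n6,n5
  Y(C3) = 0.000+0.1494j S between n3,n6
  Y(C4) = 0.000+0.0009764j S between n2,n4
  Y(C5) = 0.000+0.01537j S between n5,n4
  Y(R10) = 0.0008696+0.000j S between n1,n6
  Y(R11) = 0.0002000+0.000j S between n2,n3
  V1: constraint V(n7)−V(n4) = 10.8
Assemble and solve the 8×8 MNA system:
  V(n1)=11.10+0.3167j  V(n2)=0.2705+0.3641j  V(n3)=0.06185-0.2019j  V(n4)=0.3865+0.3214j  V(n5)=0.8501-1.915j  V(n6)=-0.3248-0.3051j  V(n7)=11.19+0.3214j
  i(V1)=-0.08146+0.04967j

-0.3248-0.3051j V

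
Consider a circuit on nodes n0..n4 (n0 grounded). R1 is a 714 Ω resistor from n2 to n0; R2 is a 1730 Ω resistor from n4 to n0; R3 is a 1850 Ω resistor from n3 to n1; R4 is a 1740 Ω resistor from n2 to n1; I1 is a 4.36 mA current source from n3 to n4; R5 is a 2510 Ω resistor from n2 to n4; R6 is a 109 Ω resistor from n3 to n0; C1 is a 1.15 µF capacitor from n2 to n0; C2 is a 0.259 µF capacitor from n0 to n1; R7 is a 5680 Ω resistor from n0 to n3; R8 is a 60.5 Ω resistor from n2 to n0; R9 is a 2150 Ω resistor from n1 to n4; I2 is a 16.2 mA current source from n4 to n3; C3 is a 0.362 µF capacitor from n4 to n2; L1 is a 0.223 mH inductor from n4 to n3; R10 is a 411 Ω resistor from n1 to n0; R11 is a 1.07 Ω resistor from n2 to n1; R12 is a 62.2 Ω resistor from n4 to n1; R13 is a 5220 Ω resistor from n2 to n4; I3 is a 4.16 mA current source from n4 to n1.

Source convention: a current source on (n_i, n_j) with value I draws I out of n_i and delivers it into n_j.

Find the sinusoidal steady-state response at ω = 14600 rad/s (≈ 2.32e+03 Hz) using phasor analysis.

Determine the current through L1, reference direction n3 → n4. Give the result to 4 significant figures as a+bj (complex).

0.01313-0.0003404j A

Element admittances at ω=14600 rad/s:
  Y(R1) = 0.001401+0.000j S between n2,n0
  Y(R2) = 0.0005780+0.000j S between n4,n0
  Y(R3) = 0.0005405+0.000j S between n3,n1
  Y(R4) = 0.0005747+0.000j S between n2,n1
  I1: injects 0.00436 A into n4 (from n3)
  Y(R5) = 0.0003984+0.000j S between n2,n4
  Y(R6) = 0.009174+0.000j S between n3,n0
  Y(C1) = 0.000+0.01679j S between n2,n0
  Y(C2) = 0.000+0.003781j S between n0,n1
  Y(R7) = 0.0001761+0.000j S between n0,n3
  Y(R8) = 0.01653+0.000j S between n2,n0
  Y(R9) = 0.0004651+0.000j S between n1,n4
  I2: injects 0.0162 A into n3 (from n4)
  Y(C3) = 0.000+0.005285j S between n4,n2
  Y(L1) = 0.000-0.3071j S between n4,n3
  Y(R10) = 0.002433+0.000j S between n1,n0
  Y(R11) = 0.9346+0.000j S between n2,n1
  Y(R12) = 0.01608+0.000j S between n4,n1
  Y(R13) = 0.0001916+0.000j S between n2,n4
  I3: injects 0.00416 A into n1 (from n4)
Assemble and solve the 4×4 MNA system:
  V(n1)=0.02499-0.03817j  V(n2)=0.02358-0.03870j  V(n3)=-0.1286+0.03233j  V(n4)=-0.1297-0.01041j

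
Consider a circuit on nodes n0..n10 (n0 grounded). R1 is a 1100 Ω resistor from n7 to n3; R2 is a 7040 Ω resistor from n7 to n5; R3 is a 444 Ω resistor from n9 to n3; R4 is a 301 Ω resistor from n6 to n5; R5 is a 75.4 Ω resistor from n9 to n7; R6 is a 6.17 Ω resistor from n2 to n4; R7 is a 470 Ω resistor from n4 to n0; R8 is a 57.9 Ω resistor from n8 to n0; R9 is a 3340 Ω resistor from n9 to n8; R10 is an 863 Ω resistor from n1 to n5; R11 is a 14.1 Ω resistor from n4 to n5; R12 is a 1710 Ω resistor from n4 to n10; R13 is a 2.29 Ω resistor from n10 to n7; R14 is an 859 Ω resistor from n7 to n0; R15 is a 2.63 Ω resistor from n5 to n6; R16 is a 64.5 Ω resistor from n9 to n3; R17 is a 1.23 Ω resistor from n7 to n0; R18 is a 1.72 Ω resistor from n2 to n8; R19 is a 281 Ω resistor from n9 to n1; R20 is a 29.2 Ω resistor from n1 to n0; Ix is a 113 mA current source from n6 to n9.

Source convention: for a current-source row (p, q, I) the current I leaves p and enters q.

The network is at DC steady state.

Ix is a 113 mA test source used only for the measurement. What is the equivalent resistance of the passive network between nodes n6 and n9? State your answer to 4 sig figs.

Apply KCL at each of the 10 non-ground nodes and solve the resulting linear system.
Node n1: branches {R10, R19, R20} → V_1 = 0.3705
Node n2: branches {R6, R18} → V_2 = -5.059
Node n3: branches {R1, R3, R16} → V_3 = 6.051
Node n4: branches {R6, R7, R11, R12} → V_4 = -5.602
Node n5: branches {R2, R4, R10, R11, R15} → V_5 = -7.060
Node n6: branches {R4, R15, Ix} → V_6 = -7.354
Node n7: branches {R1, R2, R5, R13, R14, R17} → V_7 = 0.1031
Node n8: branches {R8, R9, R18} → V_8 = -4.907
Node n9: branches {R3, R5, R9, R16, R19, Ix} → V_9 = 6.355
Node n10: branches {R12, R13} → V_10 = 0.09552

R_eq = 121.3 Ω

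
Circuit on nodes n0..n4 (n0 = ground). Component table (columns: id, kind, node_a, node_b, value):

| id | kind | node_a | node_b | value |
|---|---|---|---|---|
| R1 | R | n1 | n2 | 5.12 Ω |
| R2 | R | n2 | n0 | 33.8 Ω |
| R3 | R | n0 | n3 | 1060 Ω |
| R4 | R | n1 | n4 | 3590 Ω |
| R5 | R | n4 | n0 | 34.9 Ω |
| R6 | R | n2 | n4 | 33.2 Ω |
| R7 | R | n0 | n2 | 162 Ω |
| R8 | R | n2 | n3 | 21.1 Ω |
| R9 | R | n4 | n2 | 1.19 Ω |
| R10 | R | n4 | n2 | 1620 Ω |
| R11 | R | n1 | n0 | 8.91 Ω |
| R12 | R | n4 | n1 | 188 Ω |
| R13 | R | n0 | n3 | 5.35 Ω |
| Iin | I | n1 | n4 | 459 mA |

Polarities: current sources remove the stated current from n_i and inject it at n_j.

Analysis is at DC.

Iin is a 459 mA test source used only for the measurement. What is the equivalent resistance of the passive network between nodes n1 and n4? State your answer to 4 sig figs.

R_eq = 4.869 Ω

Apply KCL at each of the 4 non-ground nodes and solve the resulting linear system.
Node n1: branches {R1, R4, R11, R12, Iin} → V_1 = -0.9046
Node n2: branches {R1, R2, R6, R7, R8, R9, R10} → V_2 = 0.8615
Node n3: branches {R3, R8, R13} → V_3 = 0.1736
Node n4: branches {R4, R5, R6, R9, R10, R12, Iin} → V_4 = 1.330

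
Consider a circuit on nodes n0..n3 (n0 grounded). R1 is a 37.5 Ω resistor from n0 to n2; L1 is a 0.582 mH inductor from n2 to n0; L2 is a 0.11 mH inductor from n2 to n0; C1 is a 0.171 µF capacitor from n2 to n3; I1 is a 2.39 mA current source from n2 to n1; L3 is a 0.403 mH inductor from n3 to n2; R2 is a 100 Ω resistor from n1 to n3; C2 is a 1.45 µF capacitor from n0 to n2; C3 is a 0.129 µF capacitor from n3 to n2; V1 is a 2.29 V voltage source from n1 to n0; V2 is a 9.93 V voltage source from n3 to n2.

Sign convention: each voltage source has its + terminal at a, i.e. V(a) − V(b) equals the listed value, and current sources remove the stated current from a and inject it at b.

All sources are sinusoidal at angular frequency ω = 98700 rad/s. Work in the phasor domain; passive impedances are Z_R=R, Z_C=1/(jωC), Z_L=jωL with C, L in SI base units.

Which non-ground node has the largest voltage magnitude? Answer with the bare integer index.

Element admittances at ω=98700 rad/s:
  Y(R1) = 0.02667+0.000j S between n0,n2
  Y(L1) = 0.000-0.01741j S between n2,n0
  Y(L2) = 0.000-0.09211j S between n2,n0
  Y(C1) = 0.000+0.01688j S between n2,n3
  I1: injects 0.00239 A into n1 (from n2)
  Y(L3) = 0.000-0.02514j S between n3,n2
  Y(R2) = 0.01000+0.000j S between n1,n3
  Y(C2) = 0.000+0.1431j S between n0,n2
  Y(C3) = 0.000+0.01273j S between n3,n2
  V1: constraint V(n1)−V(n0) = 2.29
  V2: constraint V(n3)−V(n2) = 9.93
Assemble and solve the 5×5 MNA system:
  V(n1)=2.290+0.000j  V(n2)=-1.168+1.070j  V(n3)=8.762+1.070j
  i(V1)=0.06711+0.01070j  i(V2)=-0.06472-0.05508j

3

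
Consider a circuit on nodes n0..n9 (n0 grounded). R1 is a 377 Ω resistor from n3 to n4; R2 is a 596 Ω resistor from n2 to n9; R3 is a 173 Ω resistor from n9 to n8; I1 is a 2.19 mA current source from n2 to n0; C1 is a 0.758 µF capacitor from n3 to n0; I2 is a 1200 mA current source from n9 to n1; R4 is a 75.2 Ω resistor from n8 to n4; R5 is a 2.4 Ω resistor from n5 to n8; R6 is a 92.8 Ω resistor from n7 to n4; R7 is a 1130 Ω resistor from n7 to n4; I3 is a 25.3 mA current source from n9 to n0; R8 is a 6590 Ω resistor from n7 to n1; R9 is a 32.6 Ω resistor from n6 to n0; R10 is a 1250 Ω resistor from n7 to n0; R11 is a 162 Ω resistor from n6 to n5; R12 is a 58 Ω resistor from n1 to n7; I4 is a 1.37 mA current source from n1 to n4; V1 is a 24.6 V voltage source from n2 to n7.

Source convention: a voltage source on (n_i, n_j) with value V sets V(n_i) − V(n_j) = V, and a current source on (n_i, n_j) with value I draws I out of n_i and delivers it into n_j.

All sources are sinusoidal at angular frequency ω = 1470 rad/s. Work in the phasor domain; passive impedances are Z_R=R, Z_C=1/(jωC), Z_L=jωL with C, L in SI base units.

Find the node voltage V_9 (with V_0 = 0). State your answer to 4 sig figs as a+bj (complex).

-156.6-4.201j V

Element admittances at ω=1470 rad/s:
  Y(R1) = 0.002653+0.000j S between n3,n4
  Y(R2) = 0.001678+0.000j S between n2,n9
  Y(R3) = 0.005780+0.000j S between n9,n8
  I1: injects 0.00219 A into n0 (from n2)
  Y(C1) = 0.000+0.001114j S between n3,n0
  I2: injects 1.2 A into n1 (from n9)
  Y(R4) = 0.01330+0.000j S between n8,n4
  Y(R5) = 0.4167+0.000j S between n5,n8
  Y(R6) = 0.01078+0.000j S between n7,n4
  Y(R7) = 0.0008850+0.000j S between n7,n4
  I3: injects 0.0253 A into n0 (from n9)
  Y(R8) = 0.0001517+0.000j S between n7,n1
  Y(R9) = 0.03067+0.000j S between n6,n0
  Y(R10) = 0.0008000+0.000j S between n7,n0
  Y(R11) = 0.006173+0.000j S between n6,n5
  Y(R12) = 0.01724+0.000j S between n1,n7
  I4: injects 0.00137 A into n4 (from n1)
  V1: constraint V(n2)−V(n7) = 24.6
Assemble and solve the 10×10 MNA system:
  V(n1)=155.0-4.958j  V(n2)=110.6-4.958j  V(n3)=21.70-14.52j  V(n4)=27.80-5.407j  V(n5)=-21.89-3.933j  V(n6)=-3.668-0.6589j  V(n7)=86.05-4.958j  V(n8)=-22.16-3.982j  V(n9)=-156.6-4.201j
  i(V1)=-0.4506+0.001269j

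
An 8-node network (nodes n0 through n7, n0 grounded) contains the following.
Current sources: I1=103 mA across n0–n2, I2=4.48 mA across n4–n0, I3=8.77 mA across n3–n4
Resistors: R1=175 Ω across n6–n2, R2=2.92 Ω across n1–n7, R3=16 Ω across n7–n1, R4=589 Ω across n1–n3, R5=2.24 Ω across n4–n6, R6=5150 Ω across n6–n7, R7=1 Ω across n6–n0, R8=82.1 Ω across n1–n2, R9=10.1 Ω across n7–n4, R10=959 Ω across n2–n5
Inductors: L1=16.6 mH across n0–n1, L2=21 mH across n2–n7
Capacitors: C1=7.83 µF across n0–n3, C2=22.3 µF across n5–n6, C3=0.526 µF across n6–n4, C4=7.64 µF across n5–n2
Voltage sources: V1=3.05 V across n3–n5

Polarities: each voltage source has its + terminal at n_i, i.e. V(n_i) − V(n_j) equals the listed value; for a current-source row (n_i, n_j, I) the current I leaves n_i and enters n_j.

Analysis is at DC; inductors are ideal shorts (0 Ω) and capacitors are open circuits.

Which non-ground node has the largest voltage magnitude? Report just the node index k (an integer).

5

MNA unknowns: 7 node voltages V₁..V_7 plus 3 source currents (L1, L2, V1)
I1: z[0]−=0.103, z[2]+=0.103
R1: Y=0.005714 on G[6,2]
L1: row V0−V1=0, i_L1 at 0,1
R2: Y=0.3425 on G[1,7]
L2: row V2−V7=0, i_L2 at 2,7
R3: Y=0.06250 on G[7,1]
R4: Y=0.001698 on G[1,3]
R5: Y=0.4464 on G[4,6]
I2: z[4]−=0.00448, z[0]+=0.00448
R6: Y=0.0001942 on G[6,7]
R7: Y=1.000 on G[6,0]
C1: Y=0.000 on G[0,3]
C2: Y=0.000 on G[5,6]
R8: Y=0.01218 on G[1,2]
R9: Y=0.09901 on G[7,4]
C3: Y=0.000 on G[6,4]
C4: Y=0.000 on G[5,2]
I3: z[3]−=0.00877, z[4]+=0.00877
R10: Y=0.001043 on G[2,5]
V1: row V3−V5=3.05, i_V1 at 3,5
solve → V1=0.000, V2=0.1984, V3=-1.964, V4=0.05951, V5=-5.014, V6=0.01910, V7=0.1984
aux → i_L1=-0.07942, i_L2=0.09412, i_V1=-0.005435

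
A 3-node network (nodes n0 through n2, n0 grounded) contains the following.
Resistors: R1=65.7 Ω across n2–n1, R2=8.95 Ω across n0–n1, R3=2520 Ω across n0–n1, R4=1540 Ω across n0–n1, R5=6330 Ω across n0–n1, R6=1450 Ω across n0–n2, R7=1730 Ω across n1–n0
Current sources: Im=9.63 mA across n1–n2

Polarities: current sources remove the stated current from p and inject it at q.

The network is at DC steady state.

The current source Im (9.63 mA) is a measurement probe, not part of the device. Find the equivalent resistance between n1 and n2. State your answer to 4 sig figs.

R_eq = 62.87 Ω

MNA unknowns: 2 node voltages V₁..V_2
R1: Y=0.01522 on G[2,1]
R2: Y=0.1117 on G[0,1]
R3: Y=0.0003968 on G[0,1]
R4: Y=0.0006494 on G[0,1]
R5: Y=0.0001580 on G[0,1]
R6: Y=0.0006897 on G[0,2]
R7: Y=0.0005780 on G[1,0]
Im: z[1]−=0.00963, z[2]+=0.00963
solve → V1=-0.003656, V2=0.6018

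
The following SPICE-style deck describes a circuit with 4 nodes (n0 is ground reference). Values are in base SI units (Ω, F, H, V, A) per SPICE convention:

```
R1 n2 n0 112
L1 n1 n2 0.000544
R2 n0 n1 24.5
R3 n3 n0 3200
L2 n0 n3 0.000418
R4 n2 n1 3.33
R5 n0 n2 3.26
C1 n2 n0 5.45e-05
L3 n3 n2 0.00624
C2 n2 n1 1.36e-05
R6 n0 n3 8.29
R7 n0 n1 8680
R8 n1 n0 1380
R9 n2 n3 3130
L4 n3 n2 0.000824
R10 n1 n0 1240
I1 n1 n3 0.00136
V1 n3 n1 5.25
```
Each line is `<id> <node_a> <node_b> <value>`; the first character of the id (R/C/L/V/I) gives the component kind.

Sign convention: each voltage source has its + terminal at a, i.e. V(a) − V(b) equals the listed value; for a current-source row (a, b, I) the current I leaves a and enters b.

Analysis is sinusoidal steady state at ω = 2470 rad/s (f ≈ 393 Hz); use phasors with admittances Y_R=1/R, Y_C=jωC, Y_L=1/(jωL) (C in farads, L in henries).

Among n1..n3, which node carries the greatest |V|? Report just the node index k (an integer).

1

Apply KCL at each of the 3 non-ground nodes and solve the resulting linear system.
Node n1: branches {L1, R2, R4, C2, R7, R8, R10, I1, V1} → V_1 = -4.945+1.191j
Node n2: branches {R1, L1, R4, R5, C1, L3, C2, R9, L4} → V_2 = -2.514+1.390j
Node n3: branches {R3, L2, L3, R6, R9, L4, I1, V1} → V_3 = 0.3046+1.191j
Source currents: i(V1)=-1.080+1.719j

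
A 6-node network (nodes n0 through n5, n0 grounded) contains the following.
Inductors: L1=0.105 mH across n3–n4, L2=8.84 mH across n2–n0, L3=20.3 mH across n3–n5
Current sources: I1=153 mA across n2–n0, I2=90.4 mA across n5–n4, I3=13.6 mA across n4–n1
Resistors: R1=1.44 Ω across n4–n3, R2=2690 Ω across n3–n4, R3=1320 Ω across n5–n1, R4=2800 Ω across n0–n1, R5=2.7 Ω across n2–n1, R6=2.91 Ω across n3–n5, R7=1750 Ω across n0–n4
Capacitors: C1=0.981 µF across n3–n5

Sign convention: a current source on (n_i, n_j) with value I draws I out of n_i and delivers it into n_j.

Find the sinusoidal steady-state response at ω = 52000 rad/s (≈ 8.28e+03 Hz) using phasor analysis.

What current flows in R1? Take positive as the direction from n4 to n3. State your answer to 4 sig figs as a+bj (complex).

Element admittances at ω=52000 rad/s:
  Y(L1) = 0.000-0.1832j S between n3,n4
  I1: injects 0.153 A into n0 (from n2)
  Y(L2) = 0.000-0.002175j S between n2,n0
  Y(R1) = 0.6944+0.000j S between n4,n3
  Y(R2) = 0.0003717+0.000j S between n3,n4
  Y(L3) = 0.000-0.0009473j S between n3,n5
  Y(R3) = 0.0007576+0.000j S between n5,n1
  I2: injects 0.0904 A into n4 (from n5)
  Y(R4) = 0.0003571+0.000j S between n0,n1
  Y(R5) = 0.3704+0.000j S between n2,n1
  Y(C1) = 0.000+0.05101j S between n3,n5
  Y(R6) = 0.3436+0.000j S between n3,n5
  Y(R7) = 0.0005714+0.000j S between n0,n4
  I3: injects 0.0136 A into n1 (from n4)
Assemble and solve the 5×5 MNA system:
  V(n1)=-19.26-61.54j  V(n2)=-19.31-61.65j  V(n3)=-21.11-35.09j  V(n4)=-21.00-35.04j  V(n5)=-21.37-35.11j

0.07805+0.04058j A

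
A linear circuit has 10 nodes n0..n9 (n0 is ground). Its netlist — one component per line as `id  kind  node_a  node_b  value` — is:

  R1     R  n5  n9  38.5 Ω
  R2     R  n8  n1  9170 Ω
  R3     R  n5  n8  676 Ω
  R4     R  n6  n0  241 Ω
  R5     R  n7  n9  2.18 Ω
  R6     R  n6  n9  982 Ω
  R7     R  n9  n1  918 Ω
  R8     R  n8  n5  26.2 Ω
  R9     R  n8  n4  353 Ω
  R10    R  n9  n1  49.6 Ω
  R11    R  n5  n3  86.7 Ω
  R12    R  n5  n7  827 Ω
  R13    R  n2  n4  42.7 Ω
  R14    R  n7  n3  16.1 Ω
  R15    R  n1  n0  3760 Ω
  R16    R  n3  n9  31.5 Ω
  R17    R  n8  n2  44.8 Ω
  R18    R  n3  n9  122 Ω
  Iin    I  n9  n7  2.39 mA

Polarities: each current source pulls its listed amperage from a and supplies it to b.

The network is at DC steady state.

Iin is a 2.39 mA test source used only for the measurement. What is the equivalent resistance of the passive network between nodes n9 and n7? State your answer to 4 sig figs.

R_eq = 2.055 Ω

Element admittances at DC:
  Y(R1) = 0.02597 S between n5,n9
  Y(R2) = 0.0001091 S between n8,n1
  Y(R3) = 0.001479 S between n5,n8
  Y(R4) = 0.004149 S between n6,n0
  Y(R5) = 0.4587 S between n7,n9
  Y(R6) = 0.001018 S between n6,n9
  Y(R7) = 0.001089 S between n9,n1
  Y(R8) = 0.03817 S between n8,n5
  Y(R9) = 0.002833 S between n8,n4
  Y(R10) = 0.02016 S between n9,n1
  Y(R11) = 0.01153 S between n5,n3
  Y(R12) = 0.001209 S between n5,n7
  Y(R13) = 0.02342 S between n2,n4
  Y(R14) = 0.06211 S between n7,n3
  Y(R15) = 0.0002660 S between n1,n0
  Y(R16) = 0.03175 S between n3,n9
  Y(R17) = 0.02232 S between n8,n2
  Y(R18) = 0.008197 S between n3,n9
  Iin: injects 0.00239 A into n7 (from n9)
Assemble and solve the 9×9 MNA system:
  V(n1)=3.732e-06  V(n2)=0.0009766  V(n3)=0.002784  V(n4)=0.0009766  V(n5)=0.0009793  V(n6)=-2.392e-07  V(n7)=0.004911  V(n8)=0.0009766  V(n9)=-1.214e-06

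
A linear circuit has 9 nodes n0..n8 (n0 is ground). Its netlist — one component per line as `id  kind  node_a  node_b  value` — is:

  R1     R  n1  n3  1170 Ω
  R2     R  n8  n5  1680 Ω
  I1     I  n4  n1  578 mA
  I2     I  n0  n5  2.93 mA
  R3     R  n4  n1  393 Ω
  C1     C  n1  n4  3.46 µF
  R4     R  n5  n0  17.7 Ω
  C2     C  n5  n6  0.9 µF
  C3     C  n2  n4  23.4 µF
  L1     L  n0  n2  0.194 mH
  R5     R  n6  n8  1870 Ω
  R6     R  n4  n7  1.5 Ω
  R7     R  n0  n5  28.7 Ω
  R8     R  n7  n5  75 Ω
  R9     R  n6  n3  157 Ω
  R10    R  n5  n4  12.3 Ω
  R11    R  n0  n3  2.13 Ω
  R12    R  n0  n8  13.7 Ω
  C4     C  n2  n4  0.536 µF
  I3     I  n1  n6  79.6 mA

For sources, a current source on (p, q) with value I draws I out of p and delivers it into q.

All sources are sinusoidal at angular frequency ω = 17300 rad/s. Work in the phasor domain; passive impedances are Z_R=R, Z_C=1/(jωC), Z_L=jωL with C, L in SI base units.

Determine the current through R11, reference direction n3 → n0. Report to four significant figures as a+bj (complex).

Apply KCL at each of the 8 non-ground nodes and solve the resulting linear system.
Node n1: branches {R1, I1, R3, C1, I3} → V_1 = 0.4494-8.342j
Node n2: branches {C3, L1, C4} → V_2 = -0.07708-0.1493j
Node n3: branches {R1, R9, R11} → V_3 = 0.02918-0.06916j
Node n4: branches {I1, R3, C1, C3, R6, R10, C4} → V_4 = -0.02162-0.04186j
Node n5: branches {R2, I2, R4, C2, R7, R8, R10} → V_5 = 0.3544+0.1266j
Node n6: branches {C2, R5, R9, I3} → V_6 = 2.124-4.057j
Node n7: branches {R6, R8} → V_7 = -0.01425-0.03856j
Node n8: branches {R2, R5, R12} → V_8 = 0.01817-0.02825j

0.01370-0.03247j A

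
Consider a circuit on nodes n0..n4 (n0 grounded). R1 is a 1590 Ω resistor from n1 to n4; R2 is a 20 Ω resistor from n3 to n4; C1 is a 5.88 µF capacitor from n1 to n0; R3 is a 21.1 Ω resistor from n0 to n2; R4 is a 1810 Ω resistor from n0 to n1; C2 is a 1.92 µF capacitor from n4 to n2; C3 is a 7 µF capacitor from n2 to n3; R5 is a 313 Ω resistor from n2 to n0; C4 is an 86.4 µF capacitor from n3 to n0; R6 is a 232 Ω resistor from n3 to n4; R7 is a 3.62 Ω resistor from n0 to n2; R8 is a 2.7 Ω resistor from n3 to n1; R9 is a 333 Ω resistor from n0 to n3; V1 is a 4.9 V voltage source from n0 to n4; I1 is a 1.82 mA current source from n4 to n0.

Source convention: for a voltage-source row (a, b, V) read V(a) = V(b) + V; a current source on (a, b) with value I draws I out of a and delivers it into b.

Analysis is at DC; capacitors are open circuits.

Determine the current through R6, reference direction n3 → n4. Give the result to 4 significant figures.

0.001283 A

Apply KCL at each of the 4 non-ground nodes and solve the resulting linear system.
Node n1: branches {R1, C1, R4, R8} → V_1 = -4.596
Node n2: branches {R3, C2, C3, R5, R7} → V_2 = 0.000
Node n3: branches {R2, C3, C4, R6, R8, R9} → V_3 = -4.602
Node n4: branches {R1, R2, C2, R6, V1, I1} → V_4 = -4.900
Source currents: i(V1)=-0.01454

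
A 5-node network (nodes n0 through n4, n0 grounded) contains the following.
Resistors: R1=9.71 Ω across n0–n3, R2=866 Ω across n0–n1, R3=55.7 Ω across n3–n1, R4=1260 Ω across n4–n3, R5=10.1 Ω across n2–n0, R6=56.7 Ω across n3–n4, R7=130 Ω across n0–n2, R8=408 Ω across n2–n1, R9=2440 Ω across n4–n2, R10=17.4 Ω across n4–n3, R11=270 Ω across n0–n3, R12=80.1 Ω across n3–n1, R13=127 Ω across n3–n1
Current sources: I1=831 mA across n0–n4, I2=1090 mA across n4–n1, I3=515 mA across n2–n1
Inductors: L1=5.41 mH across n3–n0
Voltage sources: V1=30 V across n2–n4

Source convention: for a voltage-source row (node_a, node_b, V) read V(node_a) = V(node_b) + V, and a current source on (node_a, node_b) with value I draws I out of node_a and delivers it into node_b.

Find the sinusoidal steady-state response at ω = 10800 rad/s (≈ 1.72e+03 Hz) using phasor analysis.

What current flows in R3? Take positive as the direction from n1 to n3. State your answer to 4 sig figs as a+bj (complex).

Element admittances at ω=10800 rad/s:
  Y(R1) = 0.1030+0.000j S between n0,n3
  Y(R2) = 0.001155+0.000j S between n0,n1
  Y(R3) = 0.01795+0.000j S between n3,n1
  Y(R4) = 0.0007937+0.000j S between n4,n3
  Y(R5) = 0.09901+0.000j S between n2,n0
  Y(R6) = 0.01764+0.000j S between n3,n4
  Y(R7) = 0.007692+0.000j S between n0,n2
  Y(R8) = 0.002451+0.000j S between n2,n1
  Y(R9) = 0.0004098+0.000j S between n4,n2
  I1: injects 0.831 A into n4 (from n0)
  I2: injects 1.09 A into n1 (from n4)
  Y(R10) = 0.05747+0.000j S between n4,n3
  Y(R11) = 0.003704+0.000j S between n0,n3
  Y(R12) = 0.01248+0.000j S between n3,n1
  Y(R13) = 0.007874+0.000j S between n3,n1
  I3: injects 0.515 A into n1 (from n2)
  Y(L1) = 0.000-0.01712j S between n3,n0
  V1: constraint V(n2)−V(n4) = 30
Assemble and solve the 5×5 MNA system:
  V(n1)=37.97-0.09185j  V(n2)=8.267-0.04135j  V(n3)=-0.8740-0.09785j  V(n4)=-21.73-0.04135j
  i(V1)=-1.337+0.004289j

0.6975+0.0001077j A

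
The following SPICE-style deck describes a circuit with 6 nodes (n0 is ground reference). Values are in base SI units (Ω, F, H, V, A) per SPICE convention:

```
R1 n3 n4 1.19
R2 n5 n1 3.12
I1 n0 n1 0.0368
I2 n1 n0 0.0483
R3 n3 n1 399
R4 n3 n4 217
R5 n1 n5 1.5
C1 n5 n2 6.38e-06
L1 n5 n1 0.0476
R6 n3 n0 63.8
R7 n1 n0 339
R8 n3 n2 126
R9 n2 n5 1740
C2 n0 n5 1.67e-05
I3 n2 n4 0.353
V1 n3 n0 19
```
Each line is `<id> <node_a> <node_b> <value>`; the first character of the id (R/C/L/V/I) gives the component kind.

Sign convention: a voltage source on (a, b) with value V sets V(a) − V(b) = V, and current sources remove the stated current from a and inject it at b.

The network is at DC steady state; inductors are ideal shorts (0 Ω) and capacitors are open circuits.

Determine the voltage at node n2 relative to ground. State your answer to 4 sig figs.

-23.50 V

MNA unknowns: 5 node voltages V₁..V_5 plus 2 source currents (L1, V1)
R1: Y=0.8403 on G[3,4]
R2: Y=0.3205 on G[5,1]
I1: z[0]−=0.0368, z[1]+=0.0368
I2: z[1]−=0.0483, z[0]+=0.0483
R3: Y=0.002506 on G[3,1]
R4: Y=0.004608 on G[3,4]
R5: Y=0.6667 on G[1,5]
C1: Y=0.000 on G[5,2]
L1: row V5−V1=0, i_L1 at 5,1
R6: Y=0.01567 on G[3,0]
R7: Y=0.002950 on G[1,0]
R8: Y=0.007937 on G[3,2]
R9: Y=0.0005747 on G[2,5]
C2: Y=0.000 on G[0,5]
I3: z[2]−=0.353, z[4]+=0.353
V1: row V3−V0=19, i_V1 at 3,0
solve → V1=3.749, V2=-23.50, V3=19.00, V4=19.42, V5=3.749
aux → i_L1=-0.01566, i_V1=-0.3204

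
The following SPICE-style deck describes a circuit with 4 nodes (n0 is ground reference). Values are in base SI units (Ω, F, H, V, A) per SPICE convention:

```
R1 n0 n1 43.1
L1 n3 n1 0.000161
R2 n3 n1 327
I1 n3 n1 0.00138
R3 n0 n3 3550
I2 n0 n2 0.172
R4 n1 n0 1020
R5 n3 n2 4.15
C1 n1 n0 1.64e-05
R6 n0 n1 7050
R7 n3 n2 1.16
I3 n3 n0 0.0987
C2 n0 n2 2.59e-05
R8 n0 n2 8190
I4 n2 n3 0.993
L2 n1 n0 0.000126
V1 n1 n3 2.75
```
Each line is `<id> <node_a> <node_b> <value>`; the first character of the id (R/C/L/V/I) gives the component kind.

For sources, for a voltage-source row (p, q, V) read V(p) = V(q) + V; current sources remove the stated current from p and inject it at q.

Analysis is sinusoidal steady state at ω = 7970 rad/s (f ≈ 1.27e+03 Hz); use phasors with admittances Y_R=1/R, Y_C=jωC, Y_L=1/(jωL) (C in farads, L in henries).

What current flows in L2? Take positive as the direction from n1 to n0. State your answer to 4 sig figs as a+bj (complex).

0.4001+1.005j A

MNA unknowns: 3 node voltages V₁..V_3 plus 1 source current (V1)
R1: Y=0.02320+0.000j on G[0,1]
L1: Y=0.000-0.7793j on G[3,1]
R2: Y=0.003058+0.000j on G[3,1]
I1: z[3]−=0.00138, z[1]+=0.00138
R3: Y=0.0002817+0.000j on G[0,3]
I2: z[0]−=0.172, z[2]+=0.172
R4: Y=0.0009804+0.000j on G[1,0]
R5: Y=0.2410+0.000j on G[3,2]
C1: Y=0.000+0.1307j on G[1,0]
R6: Y=0.0001418+0.000j on G[0,1]
R7: Y=0.8621+0.000j on G[3,2]
I3: z[3]−=0.0987, z[0]+=0.0987
C2: Y=0.000+0.2064j on G[0,2]
R8: Y=0.0001221+0.000j on G[0,2]
I4: z[2]−=0.993, z[3]+=0.993
L2: Y=0.000-0.9958j on G[1,0]
V1: row V1−V3=2.75, i_V1 at 1,3
solve → V1=-1.009+0.4018j, V2=-4.278+1.202j, V3=-3.759+0.4018j
aux → i_V1=-0.3301+1.260j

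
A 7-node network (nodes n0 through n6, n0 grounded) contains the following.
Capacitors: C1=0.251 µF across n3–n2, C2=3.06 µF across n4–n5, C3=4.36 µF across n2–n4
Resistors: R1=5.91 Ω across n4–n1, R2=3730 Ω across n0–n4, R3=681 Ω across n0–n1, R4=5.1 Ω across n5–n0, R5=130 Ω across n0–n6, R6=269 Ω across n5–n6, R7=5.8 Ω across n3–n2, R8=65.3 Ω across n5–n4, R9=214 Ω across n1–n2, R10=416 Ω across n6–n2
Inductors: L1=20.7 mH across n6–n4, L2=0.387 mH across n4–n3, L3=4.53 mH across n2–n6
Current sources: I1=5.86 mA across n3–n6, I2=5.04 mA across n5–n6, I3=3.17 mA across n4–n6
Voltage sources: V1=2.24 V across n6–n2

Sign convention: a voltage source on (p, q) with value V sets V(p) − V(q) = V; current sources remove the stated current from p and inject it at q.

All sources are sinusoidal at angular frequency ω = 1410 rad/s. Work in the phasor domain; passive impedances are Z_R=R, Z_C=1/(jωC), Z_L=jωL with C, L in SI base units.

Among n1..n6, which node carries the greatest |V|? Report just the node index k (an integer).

MNA unknowns: 6 node voltages V₁..V_6 plus 1 source current (V1)
C1: Y=0.000+0.0003539j on G[3,2]
R1: Y=0.1692+0.000j on G[4,1]
L1: Y=0.000-0.03426j on G[6,4]
I1: z[3]−=0.00586, z[6]+=0.00586
C2: Y=0.000+0.004315j on G[4,5]
R2: Y=0.0002681+0.000j on G[0,4]
R3: Y=0.001468+0.000j on G[0,1]
R4: Y=0.1961+0.000j on G[5,0]
R5: Y=0.007692+0.000j on G[0,6]
I2: z[5]−=0.00504, z[6]+=0.00504
R6: Y=0.003717+0.000j on G[5,6]
R7: Y=0.1724+0.000j on G[3,2]
C3: Y=0.000+0.006148j on G[2,4]
I3: z[4]−=0.00317, z[6]+=0.00317
R8: Y=0.01531+0.000j on G[5,4]
L2: Y=0.000-1.833j on G[4,3]
L3: Y=0.000-0.1566j on G[2,6]
R9: Y=0.004673+0.000j on G[1,2]
R10: Y=0.002404+0.000j on G[6,2]
V1: row V6−V2=2.24, i_V1 at 6,2
solve → V1=-0.7146-0.05116j, V2=-0.8269+0.3236j, V3=-0.7549-0.07201j, V4=-0.7177-0.06196j, V5=-0.04910-0.01223j, V6=1.413+0.3236j
aux → i_V1=-0.02083+0.4200j

6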